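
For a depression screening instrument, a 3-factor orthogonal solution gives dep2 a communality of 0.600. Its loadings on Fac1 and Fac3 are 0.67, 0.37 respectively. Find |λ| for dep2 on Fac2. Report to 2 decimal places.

Under orthogonal rotation h² = Σλ², so λ_Fac2² = h² − (0.5858) = 0.600 − 0.5858 = 0.0142.
|λ| = √0.0142 = 0.1192.

0.12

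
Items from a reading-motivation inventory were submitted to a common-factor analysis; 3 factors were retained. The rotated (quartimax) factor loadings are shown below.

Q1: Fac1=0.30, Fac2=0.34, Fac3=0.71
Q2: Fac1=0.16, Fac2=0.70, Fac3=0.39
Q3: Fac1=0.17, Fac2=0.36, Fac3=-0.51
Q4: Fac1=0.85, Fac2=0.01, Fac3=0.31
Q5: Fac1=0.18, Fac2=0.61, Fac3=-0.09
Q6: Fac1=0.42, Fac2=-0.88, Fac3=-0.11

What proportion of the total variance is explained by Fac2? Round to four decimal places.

SS loadings for Fac2 = 0.34² + 0.70² + 0.36² + 0.01² + 0.61² + (-0.88)² = 1.8818
Proportion of variance = 1.8818 / 6 = 0.3136.

0.3136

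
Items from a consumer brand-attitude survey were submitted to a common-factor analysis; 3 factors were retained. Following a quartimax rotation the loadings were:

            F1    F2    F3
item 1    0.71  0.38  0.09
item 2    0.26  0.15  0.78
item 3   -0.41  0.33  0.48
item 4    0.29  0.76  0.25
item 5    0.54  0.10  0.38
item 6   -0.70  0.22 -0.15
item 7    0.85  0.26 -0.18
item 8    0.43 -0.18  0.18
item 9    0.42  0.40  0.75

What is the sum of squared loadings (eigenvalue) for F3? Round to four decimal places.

1.7036

SS loadings for F3 = 0.09² + 0.78² + 0.48² + 0.25² + 0.38² + (-0.15)² + (-0.18)² + 0.18² + 0.75² = 0.0081 + 0.6084 + 0.2304 + 0.0625 + 0.1444 + 0.0225 + 0.0324 + 0.0324 + 0.5625 = 1.7036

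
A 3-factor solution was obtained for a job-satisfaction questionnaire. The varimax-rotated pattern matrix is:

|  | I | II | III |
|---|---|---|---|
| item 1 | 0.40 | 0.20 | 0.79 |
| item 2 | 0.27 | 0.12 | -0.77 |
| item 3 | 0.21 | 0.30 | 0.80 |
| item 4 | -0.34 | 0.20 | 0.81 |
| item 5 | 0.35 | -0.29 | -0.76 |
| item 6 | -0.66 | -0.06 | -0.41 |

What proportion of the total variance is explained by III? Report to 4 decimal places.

0.5431

SS loadings for III = 0.79² + (-0.77)² + 0.80² + 0.81² + (-0.76)² + (-0.41)² = 3.2588
Proportion of variance = 3.2588 / 6 = 0.5431.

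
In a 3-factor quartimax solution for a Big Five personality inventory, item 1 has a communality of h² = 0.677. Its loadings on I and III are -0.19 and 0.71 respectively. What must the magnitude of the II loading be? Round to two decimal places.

Under orthogonal rotation h² = Σλ², so λ_II² = h² − (0.5402) = 0.677 − 0.5402 = 0.1368.
|λ| = √0.1368 = 0.3699.

0.37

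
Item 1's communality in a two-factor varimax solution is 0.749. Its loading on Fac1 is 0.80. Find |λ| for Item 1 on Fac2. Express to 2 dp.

0.33

Under orthogonal rotation h² = Σλ², so λ_Fac2² = h² − (0.6400) = 0.749 − 0.6400 = 0.1090.
|λ| = √0.1090 = 0.3302.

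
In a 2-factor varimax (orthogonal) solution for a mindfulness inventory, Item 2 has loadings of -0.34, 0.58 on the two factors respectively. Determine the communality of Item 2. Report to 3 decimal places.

h² = (-0.34)² + 0.58² = 0.1156 + 0.3364 = 0.4520

0.452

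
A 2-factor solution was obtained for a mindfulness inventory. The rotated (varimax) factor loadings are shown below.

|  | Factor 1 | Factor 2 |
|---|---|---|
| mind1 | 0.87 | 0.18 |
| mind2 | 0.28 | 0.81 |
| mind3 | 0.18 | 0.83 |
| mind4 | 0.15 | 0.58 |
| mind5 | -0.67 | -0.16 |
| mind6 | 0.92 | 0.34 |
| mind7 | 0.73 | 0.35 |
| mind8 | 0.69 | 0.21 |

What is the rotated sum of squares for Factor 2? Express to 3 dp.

SS loadings for Factor 2 = 0.18² + 0.81² + 0.83² + 0.58² + (-0.16)² + 0.34² + 0.35² + 0.21² = 0.0324 + 0.6561 + 0.6889 + 0.3364 + 0.0256 + 0.1156 + 0.1225 + 0.0441 = 2.0216

2.022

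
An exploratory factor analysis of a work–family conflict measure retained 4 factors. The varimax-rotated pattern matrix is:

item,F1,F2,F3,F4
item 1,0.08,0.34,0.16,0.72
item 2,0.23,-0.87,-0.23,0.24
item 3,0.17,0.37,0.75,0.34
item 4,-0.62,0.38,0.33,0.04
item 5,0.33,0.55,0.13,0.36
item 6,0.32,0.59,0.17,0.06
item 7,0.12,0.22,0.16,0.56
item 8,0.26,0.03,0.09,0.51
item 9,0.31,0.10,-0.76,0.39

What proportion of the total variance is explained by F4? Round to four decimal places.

SS loadings for F4 = 0.72² + 0.24² + 0.34² + 0.04² + 0.36² + 0.06² + 0.56² + 0.51² + 0.39² = 1.5522
Proportion of variance = 1.5522 / 9 = 0.1725.

0.1725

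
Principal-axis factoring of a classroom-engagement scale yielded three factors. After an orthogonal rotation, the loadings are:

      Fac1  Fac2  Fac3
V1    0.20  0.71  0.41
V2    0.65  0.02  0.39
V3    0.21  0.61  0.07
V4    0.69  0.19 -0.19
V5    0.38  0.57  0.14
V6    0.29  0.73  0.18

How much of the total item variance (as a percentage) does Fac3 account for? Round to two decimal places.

SS loadings for Fac3 = 0.41² + 0.39² + 0.07² + (-0.19)² + 0.14² + 0.18² = 0.4132
With 6 standardized items, total variance = 6. Proportion = 0.4132/6 = 0.0689 → 6.89%.

6.89%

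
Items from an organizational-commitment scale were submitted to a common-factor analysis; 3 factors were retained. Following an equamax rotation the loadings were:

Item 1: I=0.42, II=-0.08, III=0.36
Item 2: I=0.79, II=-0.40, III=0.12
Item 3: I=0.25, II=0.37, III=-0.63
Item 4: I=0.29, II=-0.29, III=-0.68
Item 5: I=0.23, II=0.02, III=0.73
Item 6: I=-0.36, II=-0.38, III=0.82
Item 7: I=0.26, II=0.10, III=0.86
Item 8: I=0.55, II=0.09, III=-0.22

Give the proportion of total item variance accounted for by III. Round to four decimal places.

0.3746

SS loadings for III = 0.36² + 0.12² + (-0.63)² + (-0.68)² + 0.73² + 0.82² + 0.86² + (-0.22)² = 2.9966
Proportion of variance = 2.9966 / 8 = 0.3746.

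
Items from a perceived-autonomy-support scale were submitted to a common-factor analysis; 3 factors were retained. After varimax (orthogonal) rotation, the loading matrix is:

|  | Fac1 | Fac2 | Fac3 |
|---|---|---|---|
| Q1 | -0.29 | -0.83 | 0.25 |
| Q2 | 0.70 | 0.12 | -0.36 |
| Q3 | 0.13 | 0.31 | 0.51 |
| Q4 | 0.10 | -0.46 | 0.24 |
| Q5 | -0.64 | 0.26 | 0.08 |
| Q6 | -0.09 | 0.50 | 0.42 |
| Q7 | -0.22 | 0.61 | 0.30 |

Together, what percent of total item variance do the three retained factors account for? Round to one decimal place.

50.7%

SS loadings by factor: 1.0671, 1.7007, 0.7826; total = 3.5504.
Total variance with 7 standardized items is 7, so the solution explains 3.5504/7 = 0.5072 = 50.72%.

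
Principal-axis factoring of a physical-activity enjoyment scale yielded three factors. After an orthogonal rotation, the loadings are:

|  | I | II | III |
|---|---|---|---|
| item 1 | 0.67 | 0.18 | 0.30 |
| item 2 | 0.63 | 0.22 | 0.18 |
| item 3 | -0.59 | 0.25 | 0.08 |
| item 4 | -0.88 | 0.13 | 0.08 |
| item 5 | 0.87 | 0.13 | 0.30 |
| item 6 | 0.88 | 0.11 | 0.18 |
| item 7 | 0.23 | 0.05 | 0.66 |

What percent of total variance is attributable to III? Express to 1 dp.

SS loadings for III = 0.30² + 0.18² + 0.08² + 0.08² + 0.30² + 0.18² + 0.66² = 0.6932
With 7 standardized items, total variance = 7. Proportion = 0.6932/7 = 0.0990 → 9.90%.

9.9%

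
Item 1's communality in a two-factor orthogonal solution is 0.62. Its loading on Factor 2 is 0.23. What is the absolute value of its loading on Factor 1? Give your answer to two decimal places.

Under orthogonal rotation h² = Σλ², so λ_Factor 1² = h² − (0.0529) = 0.62 − 0.0529 = 0.5671.
|λ| = √0.5671 = 0.7531.

0.75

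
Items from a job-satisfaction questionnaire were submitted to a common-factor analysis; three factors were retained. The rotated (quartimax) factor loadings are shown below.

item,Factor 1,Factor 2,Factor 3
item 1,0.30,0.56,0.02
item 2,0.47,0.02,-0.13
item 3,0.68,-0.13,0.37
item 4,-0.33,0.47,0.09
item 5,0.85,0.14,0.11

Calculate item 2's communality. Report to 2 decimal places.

0.24

h² = 0.47² + 0.02² + (-0.13)² = 0.2209 + 0.0004 + 0.0169 = 0.2382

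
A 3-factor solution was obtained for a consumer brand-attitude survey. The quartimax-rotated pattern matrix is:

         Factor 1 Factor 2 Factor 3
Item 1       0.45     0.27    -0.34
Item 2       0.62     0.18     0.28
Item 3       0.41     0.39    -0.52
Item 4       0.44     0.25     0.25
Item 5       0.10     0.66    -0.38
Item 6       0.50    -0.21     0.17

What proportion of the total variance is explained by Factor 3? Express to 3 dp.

0.117

SS loadings for Factor 3 = (-0.34)² + 0.28² + (-0.52)² + 0.25² + (-0.38)² + 0.17² = 0.7002
Proportion of variance = 0.7002 / 6 = 0.1167.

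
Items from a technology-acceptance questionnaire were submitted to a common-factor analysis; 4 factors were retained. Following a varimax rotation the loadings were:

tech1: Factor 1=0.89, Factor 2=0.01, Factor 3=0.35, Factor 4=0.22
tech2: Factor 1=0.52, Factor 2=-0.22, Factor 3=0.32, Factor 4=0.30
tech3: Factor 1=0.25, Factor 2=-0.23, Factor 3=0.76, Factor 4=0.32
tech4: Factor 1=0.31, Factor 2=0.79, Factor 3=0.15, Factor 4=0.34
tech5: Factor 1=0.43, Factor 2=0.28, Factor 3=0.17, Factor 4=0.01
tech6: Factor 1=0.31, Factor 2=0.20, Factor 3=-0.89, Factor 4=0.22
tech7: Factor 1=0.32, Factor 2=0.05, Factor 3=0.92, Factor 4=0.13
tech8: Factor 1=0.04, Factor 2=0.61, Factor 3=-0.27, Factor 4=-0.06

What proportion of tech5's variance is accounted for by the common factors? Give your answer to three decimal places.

h² = 0.43² + 0.28² + 0.17² + 0.01² = 0.1849 + 0.0784 + 0.0289 + 0.0001 = 0.2923

0.292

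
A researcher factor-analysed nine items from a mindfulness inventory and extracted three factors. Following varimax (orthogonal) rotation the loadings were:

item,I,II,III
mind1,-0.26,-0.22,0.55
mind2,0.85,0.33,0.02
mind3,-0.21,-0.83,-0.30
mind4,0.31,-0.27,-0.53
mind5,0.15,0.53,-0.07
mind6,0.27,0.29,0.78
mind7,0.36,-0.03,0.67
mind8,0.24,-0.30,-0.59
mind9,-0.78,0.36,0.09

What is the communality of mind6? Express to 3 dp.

h² = 0.27² + 0.29² + 0.78² = 0.0729 + 0.0841 + 0.6084 = 0.7654

0.765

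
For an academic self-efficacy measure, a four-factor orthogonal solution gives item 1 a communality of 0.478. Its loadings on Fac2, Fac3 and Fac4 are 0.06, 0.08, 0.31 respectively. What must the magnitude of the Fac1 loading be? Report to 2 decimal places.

Under orthogonal rotation h² = Σλ², so λ_Fac1² = h² − (0.1061) = 0.478 − 0.1061 = 0.3719.
|λ| = √0.3719 = 0.6098.

0.61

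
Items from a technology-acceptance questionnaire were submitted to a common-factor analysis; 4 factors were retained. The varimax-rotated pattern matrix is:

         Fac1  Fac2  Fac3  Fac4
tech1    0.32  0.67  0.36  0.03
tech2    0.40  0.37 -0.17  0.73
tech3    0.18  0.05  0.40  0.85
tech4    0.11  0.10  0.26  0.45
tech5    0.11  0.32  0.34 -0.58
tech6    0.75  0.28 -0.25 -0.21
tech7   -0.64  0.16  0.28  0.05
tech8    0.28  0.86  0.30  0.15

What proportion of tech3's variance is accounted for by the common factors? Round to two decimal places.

h² = 0.18² + 0.05² + 0.40² + 0.85² = 0.0324 + 0.0025 + 0.1600 + 0.7225 = 0.9174

0.92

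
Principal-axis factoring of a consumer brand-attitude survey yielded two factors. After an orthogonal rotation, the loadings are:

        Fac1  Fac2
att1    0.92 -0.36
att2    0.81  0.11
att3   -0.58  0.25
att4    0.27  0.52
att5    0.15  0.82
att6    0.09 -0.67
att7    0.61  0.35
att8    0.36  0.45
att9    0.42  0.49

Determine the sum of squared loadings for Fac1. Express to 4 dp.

SS loadings for Fac1 = 0.92² + 0.81² + (-0.58)² + 0.27² + 0.15² + 0.09² + 0.61² + 0.36² + 0.42² = 0.8464 + 0.6561 + 0.3364 + 0.0729 + 0.0225 + 0.0081 + 0.3721 + 0.1296 + 0.1764 = 2.6205

2.6205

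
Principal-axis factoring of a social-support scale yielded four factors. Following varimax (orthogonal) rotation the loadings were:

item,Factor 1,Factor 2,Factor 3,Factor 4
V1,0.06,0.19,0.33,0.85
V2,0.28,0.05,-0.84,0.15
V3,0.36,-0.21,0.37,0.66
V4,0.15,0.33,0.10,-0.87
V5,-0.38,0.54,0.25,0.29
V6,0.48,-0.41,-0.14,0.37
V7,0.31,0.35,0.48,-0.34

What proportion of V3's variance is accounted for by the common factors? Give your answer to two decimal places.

0.75

h² = 0.36² + (-0.21)² + 0.37² + 0.66² = 0.1296 + 0.0441 + 0.1369 + 0.4356 = 0.7462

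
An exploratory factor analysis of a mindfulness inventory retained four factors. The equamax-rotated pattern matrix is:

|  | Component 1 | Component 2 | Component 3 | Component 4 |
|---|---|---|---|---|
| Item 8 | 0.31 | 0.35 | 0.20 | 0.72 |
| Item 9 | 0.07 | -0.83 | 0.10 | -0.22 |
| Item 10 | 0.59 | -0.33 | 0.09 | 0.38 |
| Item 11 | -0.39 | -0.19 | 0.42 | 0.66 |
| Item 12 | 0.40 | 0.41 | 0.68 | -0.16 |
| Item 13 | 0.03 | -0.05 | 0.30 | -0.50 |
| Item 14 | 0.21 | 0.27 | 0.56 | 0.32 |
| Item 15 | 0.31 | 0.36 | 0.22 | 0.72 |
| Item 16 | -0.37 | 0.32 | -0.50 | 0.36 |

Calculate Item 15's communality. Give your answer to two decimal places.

h² = 0.31² + 0.36² + 0.22² + 0.72² = 0.0961 + 0.1296 + 0.0484 + 0.5184 = 0.7925

0.79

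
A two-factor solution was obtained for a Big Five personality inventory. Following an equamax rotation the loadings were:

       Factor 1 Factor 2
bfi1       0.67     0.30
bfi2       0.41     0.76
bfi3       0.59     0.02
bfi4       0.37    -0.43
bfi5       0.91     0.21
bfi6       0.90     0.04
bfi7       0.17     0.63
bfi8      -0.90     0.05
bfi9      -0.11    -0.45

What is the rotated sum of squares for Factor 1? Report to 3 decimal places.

3.591

SS loadings for Factor 1 = 0.67² + 0.41² + 0.59² + 0.37² + 0.91² + 0.90² + 0.17² + (-0.90)² + (-0.11)² = 0.4489 + 0.1681 + 0.3481 + 0.1369 + 0.8281 + 0.8100 + 0.0289 + 0.8100 + 0.0121 = 3.5911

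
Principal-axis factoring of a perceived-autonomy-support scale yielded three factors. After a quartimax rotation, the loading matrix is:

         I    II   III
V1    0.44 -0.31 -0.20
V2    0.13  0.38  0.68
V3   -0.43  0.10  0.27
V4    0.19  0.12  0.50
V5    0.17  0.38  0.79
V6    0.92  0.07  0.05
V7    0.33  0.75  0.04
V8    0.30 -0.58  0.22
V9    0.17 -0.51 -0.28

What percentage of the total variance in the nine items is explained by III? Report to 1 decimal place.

17.6%

SS loadings for III = (-0.20)² + 0.68² + 0.27² + 0.50² + 0.79² + 0.05² + 0.04² + 0.22² + (-0.28)² = 1.5803
With 9 standardized items, total variance = 9. Proportion = 1.5803/9 = 0.1756 → 17.56%.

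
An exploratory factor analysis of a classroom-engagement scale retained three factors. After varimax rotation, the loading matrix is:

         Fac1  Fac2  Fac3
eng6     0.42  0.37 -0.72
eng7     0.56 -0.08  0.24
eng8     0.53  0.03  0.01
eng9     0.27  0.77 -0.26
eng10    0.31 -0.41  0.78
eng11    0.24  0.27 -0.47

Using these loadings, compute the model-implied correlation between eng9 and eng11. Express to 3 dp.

r̂ = Σ λ_i·λ_j across factors = (0.27)(0.24) + (0.77)(0.27) + (-0.26)(-0.47)
  = +0.0648 +0.2079 +0.1222 = 0.3949

0.395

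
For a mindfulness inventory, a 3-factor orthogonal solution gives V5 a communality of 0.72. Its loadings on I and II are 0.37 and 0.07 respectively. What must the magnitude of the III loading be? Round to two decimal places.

Under orthogonal rotation h² = Σλ², so λ_III² = h² − (0.1418) = 0.72 − 0.1418 = 0.5782.
|λ| = √0.5782 = 0.7604.

0.76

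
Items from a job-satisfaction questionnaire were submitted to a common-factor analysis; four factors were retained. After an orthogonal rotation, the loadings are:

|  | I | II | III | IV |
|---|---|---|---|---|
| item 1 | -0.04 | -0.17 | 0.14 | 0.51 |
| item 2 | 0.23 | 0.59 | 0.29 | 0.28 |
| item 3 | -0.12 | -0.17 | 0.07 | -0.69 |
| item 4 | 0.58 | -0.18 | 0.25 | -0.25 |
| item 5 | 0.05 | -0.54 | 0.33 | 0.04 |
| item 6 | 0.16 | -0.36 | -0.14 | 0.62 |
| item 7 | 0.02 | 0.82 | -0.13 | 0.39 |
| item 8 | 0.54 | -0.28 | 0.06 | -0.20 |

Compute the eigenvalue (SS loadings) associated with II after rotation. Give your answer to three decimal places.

1.610

SS loadings for II = (-0.17)² + 0.59² + (-0.17)² + (-0.18)² + (-0.54)² + (-0.36)² + 0.82² + (-0.28)² = 0.0289 + 0.3481 + 0.0289 + 0.0324 + 0.2916 + 0.1296 + 0.6724 + 0.0784 = 1.6103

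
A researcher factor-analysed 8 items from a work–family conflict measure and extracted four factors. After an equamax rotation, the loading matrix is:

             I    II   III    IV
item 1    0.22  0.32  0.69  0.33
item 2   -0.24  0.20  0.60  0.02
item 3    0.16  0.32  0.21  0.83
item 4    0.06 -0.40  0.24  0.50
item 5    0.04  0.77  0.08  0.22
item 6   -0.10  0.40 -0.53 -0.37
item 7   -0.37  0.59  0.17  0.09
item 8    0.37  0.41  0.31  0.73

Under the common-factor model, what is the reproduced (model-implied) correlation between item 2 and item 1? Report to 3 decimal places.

r̂ = Σ λ_i·λ_j across factors = (-0.24)(0.22) + (0.20)(0.32) + (0.60)(0.69) + (0.02)(0.33)
  = -0.0528 +0.0640 +0.4140 +0.0066 = 0.4318

0.432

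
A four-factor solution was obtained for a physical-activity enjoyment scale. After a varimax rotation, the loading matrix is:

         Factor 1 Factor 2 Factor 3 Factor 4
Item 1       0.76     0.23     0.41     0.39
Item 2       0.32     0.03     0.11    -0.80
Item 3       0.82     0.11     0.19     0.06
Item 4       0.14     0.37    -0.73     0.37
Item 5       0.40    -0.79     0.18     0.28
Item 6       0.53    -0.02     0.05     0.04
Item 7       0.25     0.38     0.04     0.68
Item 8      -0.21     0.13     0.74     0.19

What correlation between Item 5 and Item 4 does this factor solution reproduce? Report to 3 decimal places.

r̂ = Σ λ_i·λ_j across factors = (0.40)(0.14) + (-0.79)(0.37) + (0.18)(-0.73) + (0.28)(0.37)
  = +0.0560 -0.2923 -0.1314 +0.1036 = -0.2641

-0.264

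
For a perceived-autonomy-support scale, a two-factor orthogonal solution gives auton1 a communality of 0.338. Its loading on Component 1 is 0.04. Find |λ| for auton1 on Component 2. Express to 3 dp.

Under orthogonal rotation h² = Σλ², so λ_Component 2² = h² − (0.0016) = 0.338 − 0.0016 = 0.3364.
|λ| = √0.3364 = 0.5800.

0.580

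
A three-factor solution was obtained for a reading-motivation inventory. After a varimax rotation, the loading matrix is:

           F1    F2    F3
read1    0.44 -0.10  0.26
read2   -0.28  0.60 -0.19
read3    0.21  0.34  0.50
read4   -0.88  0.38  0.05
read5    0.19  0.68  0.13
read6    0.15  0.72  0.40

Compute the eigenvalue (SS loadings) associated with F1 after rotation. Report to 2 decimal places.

1.15

SS loadings for F1 = 0.44² + (-0.28)² + 0.21² + (-0.88)² + 0.19² + 0.15² = 0.1936 + 0.0784 + 0.0441 + 0.7744 + 0.0361 + 0.0225 = 1.1491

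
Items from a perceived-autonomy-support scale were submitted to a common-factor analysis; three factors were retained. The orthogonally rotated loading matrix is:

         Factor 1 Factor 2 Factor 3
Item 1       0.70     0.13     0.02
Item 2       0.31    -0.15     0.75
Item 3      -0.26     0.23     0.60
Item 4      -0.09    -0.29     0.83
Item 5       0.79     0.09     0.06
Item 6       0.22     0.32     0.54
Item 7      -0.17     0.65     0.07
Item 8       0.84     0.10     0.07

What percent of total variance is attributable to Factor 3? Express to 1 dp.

24.0%

SS loadings for Factor 3 = 0.02² + 0.75² + 0.60² + 0.83² + 0.06² + 0.54² + 0.07² + 0.07² = 1.9168
With 8 standardized items, total variance = 8. Proportion = 1.9168/8 = 0.2396 → 23.96%.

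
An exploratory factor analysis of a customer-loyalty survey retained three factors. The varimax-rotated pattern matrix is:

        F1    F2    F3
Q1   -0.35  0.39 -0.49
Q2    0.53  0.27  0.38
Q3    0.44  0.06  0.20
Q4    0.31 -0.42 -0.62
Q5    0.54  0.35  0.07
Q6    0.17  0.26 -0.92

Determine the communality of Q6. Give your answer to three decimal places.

0.943

h² = 0.17² + 0.26² + (-0.92)² = 0.0289 + 0.0676 + 0.8464 = 0.9429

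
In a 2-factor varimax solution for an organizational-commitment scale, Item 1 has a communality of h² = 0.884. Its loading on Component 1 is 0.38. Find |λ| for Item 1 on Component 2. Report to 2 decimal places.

Under orthogonal rotation h² = Σλ², so λ_Component 2² = h² − (0.1444) = 0.884 − 0.1444 = 0.7396.
|λ| = √0.7396 = 0.8600.

0.86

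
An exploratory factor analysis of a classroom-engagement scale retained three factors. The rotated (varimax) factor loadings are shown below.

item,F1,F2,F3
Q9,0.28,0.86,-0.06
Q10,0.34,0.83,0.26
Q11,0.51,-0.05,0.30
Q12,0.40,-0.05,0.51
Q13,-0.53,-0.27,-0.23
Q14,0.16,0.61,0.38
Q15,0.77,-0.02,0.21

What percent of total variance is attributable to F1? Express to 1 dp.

21.6%

SS loadings for F1 = 0.28² + 0.34² + 0.51² + 0.40² + (-0.53)² + 0.16² + 0.77² = 1.5135
With 7 standardized items, total variance = 7. Proportion = 1.5135/7 = 0.2162 → 21.62%.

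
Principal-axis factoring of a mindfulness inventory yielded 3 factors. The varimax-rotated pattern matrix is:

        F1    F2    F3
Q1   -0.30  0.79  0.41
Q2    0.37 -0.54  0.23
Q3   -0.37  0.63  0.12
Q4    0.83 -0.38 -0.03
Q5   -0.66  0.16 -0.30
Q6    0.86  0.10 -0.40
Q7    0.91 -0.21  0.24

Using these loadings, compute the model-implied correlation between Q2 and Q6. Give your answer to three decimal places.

0.172

r̂ = Σ λ_i·λ_j across factors = (0.37)(0.86) + (-0.54)(0.10) + (0.23)(-0.40)
  = +0.3182 -0.0540 -0.0920 = 0.1722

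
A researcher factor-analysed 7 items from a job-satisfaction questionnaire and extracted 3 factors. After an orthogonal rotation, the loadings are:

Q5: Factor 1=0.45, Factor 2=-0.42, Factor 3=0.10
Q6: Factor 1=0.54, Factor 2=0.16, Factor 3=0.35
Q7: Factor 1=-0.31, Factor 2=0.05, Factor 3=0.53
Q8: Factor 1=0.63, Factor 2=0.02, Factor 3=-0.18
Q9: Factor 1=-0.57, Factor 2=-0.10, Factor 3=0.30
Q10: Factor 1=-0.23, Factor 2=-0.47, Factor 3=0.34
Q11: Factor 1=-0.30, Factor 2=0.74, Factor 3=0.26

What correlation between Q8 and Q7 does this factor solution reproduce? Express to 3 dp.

r̂ = Σ λ_i·λ_j across factors = (0.63)(-0.31) + (0.02)(0.05) + (-0.18)(0.53)
  = -0.1953 +0.0010 -0.0954 = -0.2897

-0.290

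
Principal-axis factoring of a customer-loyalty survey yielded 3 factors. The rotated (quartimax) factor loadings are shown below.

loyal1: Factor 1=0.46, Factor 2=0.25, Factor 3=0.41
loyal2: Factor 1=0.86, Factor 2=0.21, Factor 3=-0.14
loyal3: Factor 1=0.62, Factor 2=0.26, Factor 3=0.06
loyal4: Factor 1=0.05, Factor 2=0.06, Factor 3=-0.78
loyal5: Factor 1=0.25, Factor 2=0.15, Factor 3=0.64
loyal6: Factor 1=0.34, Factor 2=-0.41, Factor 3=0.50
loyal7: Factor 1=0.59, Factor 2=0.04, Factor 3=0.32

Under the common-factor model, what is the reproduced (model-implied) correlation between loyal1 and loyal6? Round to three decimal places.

r̂ = Σ λ_i·λ_j across factors = (0.46)(0.34) + (0.25)(-0.41) + (0.41)(0.50)
  = +0.1564 -0.1025 +0.2050 = 0.2589

0.259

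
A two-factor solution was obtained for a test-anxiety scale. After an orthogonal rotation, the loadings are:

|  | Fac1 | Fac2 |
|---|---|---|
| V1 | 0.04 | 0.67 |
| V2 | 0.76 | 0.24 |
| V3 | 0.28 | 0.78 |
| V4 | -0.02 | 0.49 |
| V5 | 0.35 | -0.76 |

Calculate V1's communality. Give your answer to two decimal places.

h² = 0.04² + 0.67² = 0.0016 + 0.4489 = 0.4505

0.45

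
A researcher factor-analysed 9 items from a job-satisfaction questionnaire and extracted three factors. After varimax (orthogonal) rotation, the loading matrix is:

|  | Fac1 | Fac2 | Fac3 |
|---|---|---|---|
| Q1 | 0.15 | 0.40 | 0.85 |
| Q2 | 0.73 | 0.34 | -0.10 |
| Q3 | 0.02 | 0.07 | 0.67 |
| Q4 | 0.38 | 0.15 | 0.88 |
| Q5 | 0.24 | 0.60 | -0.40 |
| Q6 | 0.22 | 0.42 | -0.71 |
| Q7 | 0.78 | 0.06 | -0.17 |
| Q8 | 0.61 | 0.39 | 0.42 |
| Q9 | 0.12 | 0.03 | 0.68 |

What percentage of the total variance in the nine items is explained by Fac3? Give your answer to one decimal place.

SS loadings for Fac3 = 0.85² + (-0.10)² + 0.67² + 0.88² + (-0.40)² + (-0.71)² + (-0.17)² + 0.42² + 0.68² = 3.2876
With 9 standardized items, total variance = 9. Proportion = 3.2876/9 = 0.3653 → 36.53%.

36.5%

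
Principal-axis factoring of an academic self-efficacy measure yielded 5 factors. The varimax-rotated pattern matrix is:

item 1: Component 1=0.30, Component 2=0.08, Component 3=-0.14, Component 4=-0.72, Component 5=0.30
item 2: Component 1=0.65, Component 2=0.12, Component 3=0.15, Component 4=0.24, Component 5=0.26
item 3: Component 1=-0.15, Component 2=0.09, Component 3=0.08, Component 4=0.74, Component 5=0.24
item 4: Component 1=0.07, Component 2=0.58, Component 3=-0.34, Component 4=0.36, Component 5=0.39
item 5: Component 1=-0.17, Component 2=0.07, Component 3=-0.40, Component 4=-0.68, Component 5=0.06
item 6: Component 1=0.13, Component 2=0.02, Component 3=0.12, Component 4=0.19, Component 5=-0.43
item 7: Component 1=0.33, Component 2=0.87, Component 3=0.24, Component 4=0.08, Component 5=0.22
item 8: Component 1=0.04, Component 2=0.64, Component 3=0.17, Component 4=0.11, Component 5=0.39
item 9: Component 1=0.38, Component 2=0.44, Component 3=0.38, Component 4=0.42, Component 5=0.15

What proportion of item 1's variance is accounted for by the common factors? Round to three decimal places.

h² = 0.30² + 0.08² + (-0.14)² + (-0.72)² + 0.30² = 0.0900 + 0.0064 + 0.0196 + 0.5184 + 0.0900 = 0.7244

0.724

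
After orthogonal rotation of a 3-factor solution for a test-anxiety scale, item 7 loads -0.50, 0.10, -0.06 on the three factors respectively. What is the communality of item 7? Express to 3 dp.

0.264

h² = (-0.50)² + 0.10² + (-0.06)² = 0.2500 + 0.0100 + 0.0036 = 0.2636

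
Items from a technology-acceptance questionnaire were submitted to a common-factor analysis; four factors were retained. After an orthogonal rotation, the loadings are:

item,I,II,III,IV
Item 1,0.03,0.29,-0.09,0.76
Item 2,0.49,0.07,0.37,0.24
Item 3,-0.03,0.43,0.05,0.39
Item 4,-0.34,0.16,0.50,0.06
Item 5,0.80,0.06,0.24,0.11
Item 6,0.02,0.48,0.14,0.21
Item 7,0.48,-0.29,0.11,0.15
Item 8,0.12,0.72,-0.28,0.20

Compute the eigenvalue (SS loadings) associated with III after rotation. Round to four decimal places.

SS loadings for III = (-0.09)² + 0.37² + 0.05² + 0.50² + 0.24² + 0.14² + 0.11² + (-0.28)² = 0.0081 + 0.1369 + 0.0025 + 0.2500 + 0.0576 + 0.0196 + 0.0121 + 0.0784 = 0.5652

0.5652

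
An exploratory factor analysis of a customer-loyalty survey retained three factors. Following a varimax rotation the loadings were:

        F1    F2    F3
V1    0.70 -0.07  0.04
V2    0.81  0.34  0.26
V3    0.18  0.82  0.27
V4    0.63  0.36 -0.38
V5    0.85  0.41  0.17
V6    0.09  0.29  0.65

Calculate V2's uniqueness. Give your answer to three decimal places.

h² = 0.81² + 0.34² + 0.26² = 0.6561 + 0.1156 + 0.0676 = 0.8393
Uniqueness u² = 1 − h² = 1 − 0.8393 = 0.1607

0.161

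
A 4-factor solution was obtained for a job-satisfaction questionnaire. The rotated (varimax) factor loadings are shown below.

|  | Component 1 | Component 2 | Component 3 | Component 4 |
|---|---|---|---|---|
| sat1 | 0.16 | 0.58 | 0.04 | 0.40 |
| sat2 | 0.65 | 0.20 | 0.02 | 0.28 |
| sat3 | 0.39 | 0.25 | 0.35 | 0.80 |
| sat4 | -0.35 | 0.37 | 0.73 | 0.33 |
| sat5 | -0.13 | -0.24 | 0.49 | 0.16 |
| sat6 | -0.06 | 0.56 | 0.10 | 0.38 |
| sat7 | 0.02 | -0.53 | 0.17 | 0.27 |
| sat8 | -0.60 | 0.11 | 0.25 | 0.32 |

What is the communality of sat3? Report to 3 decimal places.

0.977

h² = 0.39² + 0.25² + 0.35² + 0.80² = 0.1521 + 0.0625 + 0.1225 + 0.6400 = 0.9771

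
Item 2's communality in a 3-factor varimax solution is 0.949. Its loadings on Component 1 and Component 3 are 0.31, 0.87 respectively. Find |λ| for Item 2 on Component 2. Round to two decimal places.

0.31

Under orthogonal rotation h² = Σλ², so λ_Component 2² = h² − (0.8530) = 0.949 − 0.8530 = 0.0960.
|λ| = √0.0960 = 0.3098.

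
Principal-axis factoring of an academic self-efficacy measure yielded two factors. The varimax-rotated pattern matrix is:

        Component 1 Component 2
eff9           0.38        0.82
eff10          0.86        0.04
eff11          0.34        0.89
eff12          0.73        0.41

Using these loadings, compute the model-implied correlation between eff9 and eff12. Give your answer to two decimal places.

0.61

r̂ = Σ λ_i·λ_j across factors = (0.38)(0.73) + (0.82)(0.41)
  = +0.2774 +0.3362 = 0.6136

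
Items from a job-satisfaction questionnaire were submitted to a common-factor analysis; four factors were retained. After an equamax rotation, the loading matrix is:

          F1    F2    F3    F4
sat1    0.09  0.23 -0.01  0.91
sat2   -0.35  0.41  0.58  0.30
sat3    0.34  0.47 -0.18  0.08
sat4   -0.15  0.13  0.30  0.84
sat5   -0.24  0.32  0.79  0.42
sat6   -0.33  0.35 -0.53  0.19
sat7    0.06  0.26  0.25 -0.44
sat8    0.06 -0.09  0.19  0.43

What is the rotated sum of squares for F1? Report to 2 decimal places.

0.44

SS loadings for F1 = 0.09² + (-0.35)² + 0.34² + (-0.15)² + (-0.24)² + (-0.33)² + 0.06² + 0.06² = 0.0081 + 0.1225 + 0.1156 + 0.0225 + 0.0576 + 0.1089 + 0.0036 + 0.0036 = 0.4424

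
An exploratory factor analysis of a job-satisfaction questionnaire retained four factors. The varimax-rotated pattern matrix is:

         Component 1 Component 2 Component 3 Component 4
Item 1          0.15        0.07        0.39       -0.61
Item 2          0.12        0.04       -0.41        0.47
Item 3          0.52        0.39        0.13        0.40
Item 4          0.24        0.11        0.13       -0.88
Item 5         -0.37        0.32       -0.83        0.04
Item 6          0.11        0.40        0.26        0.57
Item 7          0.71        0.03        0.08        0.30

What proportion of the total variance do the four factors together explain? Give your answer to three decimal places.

0.645

SS loadings by factor: 1.0180, 0.4340, 1.1169, 1.9439; total = 4.5128.
Total variance with 7 standardized items is 7, so the solution explains 4.5128/7 = 0.6447.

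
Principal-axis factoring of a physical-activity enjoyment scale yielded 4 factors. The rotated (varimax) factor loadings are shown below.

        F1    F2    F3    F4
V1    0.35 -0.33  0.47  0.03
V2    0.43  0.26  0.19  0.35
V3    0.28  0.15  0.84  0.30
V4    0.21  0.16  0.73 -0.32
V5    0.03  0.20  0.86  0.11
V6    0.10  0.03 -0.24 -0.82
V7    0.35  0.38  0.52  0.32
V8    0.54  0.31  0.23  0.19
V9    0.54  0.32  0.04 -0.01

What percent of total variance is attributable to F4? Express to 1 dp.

12.7%

SS loadings for F4 = 0.03² + 0.35² + 0.30² + (-0.32)² + 0.11² + (-0.82)² + 0.32² + 0.19² + (-0.01)² = 1.1389
With 9 standardized items, total variance = 9. Proportion = 1.1389/9 = 0.1265 → 12.65%.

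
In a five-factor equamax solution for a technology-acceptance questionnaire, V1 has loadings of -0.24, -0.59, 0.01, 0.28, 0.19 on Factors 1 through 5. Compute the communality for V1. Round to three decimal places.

0.520

h² = (-0.24)² + (-0.59)² + 0.01² + 0.28² + 0.19² = 0.0576 + 0.3481 + 0.0001 + 0.0784 + 0.0361 = 0.5203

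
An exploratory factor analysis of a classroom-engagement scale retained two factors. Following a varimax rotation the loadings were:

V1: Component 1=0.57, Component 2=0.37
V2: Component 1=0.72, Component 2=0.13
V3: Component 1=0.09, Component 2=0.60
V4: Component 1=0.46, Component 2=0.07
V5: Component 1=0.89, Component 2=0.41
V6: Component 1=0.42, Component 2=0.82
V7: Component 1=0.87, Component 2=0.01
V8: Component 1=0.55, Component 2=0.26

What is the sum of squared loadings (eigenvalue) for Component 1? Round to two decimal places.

SS loadings for Component 1 = 0.57² + 0.72² + 0.09² + 0.46² + 0.89² + 0.42² + 0.87² + 0.55² = 0.3249 + 0.5184 + 0.0081 + 0.2116 + 0.7921 + 0.1764 + 0.7569 + 0.3025 = 3.0909

3.09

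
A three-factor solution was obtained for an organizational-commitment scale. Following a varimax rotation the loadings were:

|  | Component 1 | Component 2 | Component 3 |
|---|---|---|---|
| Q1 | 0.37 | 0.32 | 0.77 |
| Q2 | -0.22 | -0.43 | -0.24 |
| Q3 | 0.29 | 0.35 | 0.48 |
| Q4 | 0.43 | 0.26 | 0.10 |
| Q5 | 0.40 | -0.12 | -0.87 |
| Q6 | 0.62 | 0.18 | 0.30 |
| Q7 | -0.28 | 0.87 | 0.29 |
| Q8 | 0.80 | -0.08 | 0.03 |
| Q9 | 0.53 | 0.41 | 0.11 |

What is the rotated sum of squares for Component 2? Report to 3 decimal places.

1.456

SS loadings for Component 2 = 0.32² + (-0.43)² + 0.35² + 0.26² + (-0.12)² + 0.18² + 0.87² + (-0.08)² + 0.41² = 0.1024 + 0.1849 + 0.1225 + 0.0676 + 0.0144 + 0.0324 + 0.7569 + 0.0064 + 0.1681 = 1.4556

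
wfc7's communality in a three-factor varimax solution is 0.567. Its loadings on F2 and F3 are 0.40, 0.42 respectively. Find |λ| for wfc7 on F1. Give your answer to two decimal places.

Under orthogonal rotation h² = Σλ², so λ_F1² = h² − (0.3364) = 0.567 − 0.3364 = 0.2306.
|λ| = √0.2306 = 0.4802.

0.48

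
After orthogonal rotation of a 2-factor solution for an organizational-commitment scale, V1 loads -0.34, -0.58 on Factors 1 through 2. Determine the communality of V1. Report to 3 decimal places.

0.452

h² = (-0.34)² + (-0.58)² = 0.1156 + 0.3364 = 0.4520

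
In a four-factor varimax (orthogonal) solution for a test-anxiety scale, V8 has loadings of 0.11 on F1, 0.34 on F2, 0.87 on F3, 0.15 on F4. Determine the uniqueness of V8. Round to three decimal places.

0.093

h² = 0.11² + 0.34² + 0.87² + 0.15² = 0.0121 + 0.1156 + 0.7569 + 0.0225 = 0.9071
Uniqueness u² = 1 − h² = 1 − 0.9071 = 0.0929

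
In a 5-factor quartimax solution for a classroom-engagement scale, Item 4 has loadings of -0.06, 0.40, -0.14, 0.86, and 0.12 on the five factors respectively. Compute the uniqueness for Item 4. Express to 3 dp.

0.063

h² = (-0.06)² + 0.40² + (-0.14)² + 0.86² + 0.12² = 0.0036 + 0.1600 + 0.0196 + 0.7396 + 0.0144 = 0.9372
Uniqueness u² = 1 − h² = 1 − 0.9372 = 0.0628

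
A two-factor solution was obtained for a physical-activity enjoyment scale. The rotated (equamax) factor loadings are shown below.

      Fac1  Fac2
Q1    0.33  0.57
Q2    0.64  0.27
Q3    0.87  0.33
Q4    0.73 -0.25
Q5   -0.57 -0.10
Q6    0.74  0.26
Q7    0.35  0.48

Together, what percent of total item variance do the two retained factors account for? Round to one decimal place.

Communalities: 0.4338, 0.4825, 0.8658, 0.5954, 0.3349, 0.6152, 0.3529; Σh² = 3.6805.
Total variance with 7 standardized items is 7, so the solution explains 3.6805/7 = 0.5258 = 52.58%.

52.6%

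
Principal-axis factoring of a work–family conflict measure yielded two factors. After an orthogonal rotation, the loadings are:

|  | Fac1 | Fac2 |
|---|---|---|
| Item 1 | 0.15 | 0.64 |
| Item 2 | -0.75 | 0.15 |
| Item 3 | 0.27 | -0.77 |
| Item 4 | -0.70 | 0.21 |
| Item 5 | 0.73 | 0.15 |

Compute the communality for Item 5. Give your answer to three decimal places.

h² = 0.73² + 0.15² = 0.5329 + 0.0225 = 0.5554

0.555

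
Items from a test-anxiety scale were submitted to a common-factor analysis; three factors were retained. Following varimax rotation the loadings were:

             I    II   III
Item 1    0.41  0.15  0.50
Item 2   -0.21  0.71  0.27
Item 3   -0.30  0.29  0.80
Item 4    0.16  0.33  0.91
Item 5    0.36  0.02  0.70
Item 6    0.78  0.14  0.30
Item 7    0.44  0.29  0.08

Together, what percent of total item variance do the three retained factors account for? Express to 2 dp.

63.72%

Communalities: 0.4406, 0.6211, 0.8141, 0.9626, 0.6200, 0.7180, 0.2841; Σh² = 4.4605.
Total variance with 7 standardized items is 7, so the solution explains 4.4605/7 = 0.6372 = 63.72%.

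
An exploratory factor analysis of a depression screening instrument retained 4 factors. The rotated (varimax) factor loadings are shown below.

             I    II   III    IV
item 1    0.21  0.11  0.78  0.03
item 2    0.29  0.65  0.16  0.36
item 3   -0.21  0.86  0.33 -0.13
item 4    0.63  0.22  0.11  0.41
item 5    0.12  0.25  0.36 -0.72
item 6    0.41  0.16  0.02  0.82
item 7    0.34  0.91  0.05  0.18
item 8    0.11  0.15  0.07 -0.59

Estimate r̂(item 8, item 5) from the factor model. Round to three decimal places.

0.501

r̂ = Σ λ_i·λ_j across factors = (0.11)(0.12) + (0.15)(0.25) + (0.07)(0.36) + (-0.59)(-0.72)
  = +0.0132 +0.0375 +0.0252 +0.4248 = 0.5007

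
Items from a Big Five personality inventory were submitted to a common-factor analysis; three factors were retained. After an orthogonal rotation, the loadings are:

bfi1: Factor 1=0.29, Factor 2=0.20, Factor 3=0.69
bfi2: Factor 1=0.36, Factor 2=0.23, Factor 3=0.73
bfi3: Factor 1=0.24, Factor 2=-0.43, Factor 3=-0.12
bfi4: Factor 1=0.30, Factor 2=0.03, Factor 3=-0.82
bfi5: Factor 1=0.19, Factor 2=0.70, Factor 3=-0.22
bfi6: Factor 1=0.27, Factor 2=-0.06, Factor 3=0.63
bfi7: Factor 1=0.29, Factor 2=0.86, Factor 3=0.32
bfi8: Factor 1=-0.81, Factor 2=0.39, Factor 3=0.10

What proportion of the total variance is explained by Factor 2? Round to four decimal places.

0.2080

SS loadings for Factor 2 = 0.20² + 0.23² + (-0.43)² + 0.03² + 0.70² + (-0.06)² + 0.86² + 0.39² = 1.6640
Proportion of variance = 1.6640 / 8 = 0.2080.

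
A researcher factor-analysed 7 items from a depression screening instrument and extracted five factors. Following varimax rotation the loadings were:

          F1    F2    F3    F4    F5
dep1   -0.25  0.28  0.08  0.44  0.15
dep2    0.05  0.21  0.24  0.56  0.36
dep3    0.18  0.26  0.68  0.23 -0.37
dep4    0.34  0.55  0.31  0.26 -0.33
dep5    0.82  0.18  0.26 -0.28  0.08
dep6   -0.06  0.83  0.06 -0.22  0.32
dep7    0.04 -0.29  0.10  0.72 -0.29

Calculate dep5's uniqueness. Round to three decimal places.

h² = 0.82² + 0.18² + 0.26² + (-0.28)² + 0.08² = 0.6724 + 0.0324 + 0.0676 + 0.0784 + 0.0064 = 0.8572
Uniqueness u² = 1 − h² = 1 − 0.8572 = 0.1428

0.143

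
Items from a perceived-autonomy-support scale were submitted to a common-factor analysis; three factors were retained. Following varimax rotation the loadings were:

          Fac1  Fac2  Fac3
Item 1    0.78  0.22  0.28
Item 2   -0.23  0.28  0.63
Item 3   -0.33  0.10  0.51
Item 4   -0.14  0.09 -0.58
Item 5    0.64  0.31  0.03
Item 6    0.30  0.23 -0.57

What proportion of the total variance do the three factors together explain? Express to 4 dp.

SS loadings by factor: 1.2894, 0.2939, 1.3976; total = 2.9809.
Total variance with 6 standardized items is 6, so the solution explains 2.9809/6 = 0.4968.

0.4968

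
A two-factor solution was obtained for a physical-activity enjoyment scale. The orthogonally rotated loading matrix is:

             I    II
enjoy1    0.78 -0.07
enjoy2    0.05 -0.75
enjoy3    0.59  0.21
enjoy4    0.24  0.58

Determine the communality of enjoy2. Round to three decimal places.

h² = 0.05² + (-0.75)² = 0.0025 + 0.5625 = 0.5650

0.565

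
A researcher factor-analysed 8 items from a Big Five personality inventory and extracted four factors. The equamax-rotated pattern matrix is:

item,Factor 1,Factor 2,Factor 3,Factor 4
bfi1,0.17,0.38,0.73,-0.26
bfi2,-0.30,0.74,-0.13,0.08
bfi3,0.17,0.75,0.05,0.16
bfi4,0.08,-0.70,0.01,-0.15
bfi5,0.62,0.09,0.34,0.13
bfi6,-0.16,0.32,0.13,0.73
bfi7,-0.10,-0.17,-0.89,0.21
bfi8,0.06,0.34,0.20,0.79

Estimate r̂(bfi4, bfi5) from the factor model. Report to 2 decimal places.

-0.03

r̂ = Σ λ_i·λ_j across factors = (0.08)(0.62) + (-0.70)(0.09) + (0.01)(0.34) + (-0.15)(0.13)
  = +0.0496 -0.0630 +0.0034 -0.0195 = -0.0295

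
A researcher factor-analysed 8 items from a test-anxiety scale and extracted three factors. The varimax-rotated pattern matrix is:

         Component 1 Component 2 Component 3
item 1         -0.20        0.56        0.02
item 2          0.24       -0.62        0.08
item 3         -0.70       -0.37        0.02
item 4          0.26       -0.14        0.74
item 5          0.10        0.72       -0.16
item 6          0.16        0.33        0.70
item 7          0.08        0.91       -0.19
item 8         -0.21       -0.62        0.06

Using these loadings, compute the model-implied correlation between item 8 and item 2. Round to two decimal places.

r̂ = Σ λ_i·λ_j across factors = (-0.21)(0.24) + (-0.62)(-0.62) + (0.06)(0.08)
  = -0.0504 +0.3844 +0.0048 = 0.3388

0.34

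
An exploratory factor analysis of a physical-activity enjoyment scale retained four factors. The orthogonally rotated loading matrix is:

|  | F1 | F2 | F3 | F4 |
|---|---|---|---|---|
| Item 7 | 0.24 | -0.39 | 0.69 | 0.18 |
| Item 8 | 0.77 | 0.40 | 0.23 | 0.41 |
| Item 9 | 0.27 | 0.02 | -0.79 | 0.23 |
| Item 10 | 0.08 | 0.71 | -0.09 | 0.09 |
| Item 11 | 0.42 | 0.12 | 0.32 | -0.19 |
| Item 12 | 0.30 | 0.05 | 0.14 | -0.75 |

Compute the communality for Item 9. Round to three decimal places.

0.750

h² = 0.27² + 0.02² + (-0.79)² + 0.23² = 0.0729 + 0.0004 + 0.6241 + 0.0529 = 0.7503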